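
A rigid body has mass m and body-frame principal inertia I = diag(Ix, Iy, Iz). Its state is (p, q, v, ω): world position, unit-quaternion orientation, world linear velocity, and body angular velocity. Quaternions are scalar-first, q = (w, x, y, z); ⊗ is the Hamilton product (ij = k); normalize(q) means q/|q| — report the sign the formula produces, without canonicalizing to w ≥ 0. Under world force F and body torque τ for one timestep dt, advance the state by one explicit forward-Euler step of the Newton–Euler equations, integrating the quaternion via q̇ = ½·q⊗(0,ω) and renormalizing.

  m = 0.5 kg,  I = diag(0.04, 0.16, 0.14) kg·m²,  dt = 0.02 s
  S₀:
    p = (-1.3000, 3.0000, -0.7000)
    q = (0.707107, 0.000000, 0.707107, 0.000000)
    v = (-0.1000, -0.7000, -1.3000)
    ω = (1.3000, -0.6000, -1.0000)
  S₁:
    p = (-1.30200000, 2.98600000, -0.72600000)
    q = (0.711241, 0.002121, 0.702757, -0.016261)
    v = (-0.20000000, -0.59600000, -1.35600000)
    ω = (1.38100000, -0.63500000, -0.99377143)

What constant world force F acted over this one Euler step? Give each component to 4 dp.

F = (-2.5000, 2.6000, -1.4000)

velocity change Δv = (-0.10000000, 0.10400000, -0.05600000)
F = m·Δv/dt = (-2.5000, 2.6000, -1.4000)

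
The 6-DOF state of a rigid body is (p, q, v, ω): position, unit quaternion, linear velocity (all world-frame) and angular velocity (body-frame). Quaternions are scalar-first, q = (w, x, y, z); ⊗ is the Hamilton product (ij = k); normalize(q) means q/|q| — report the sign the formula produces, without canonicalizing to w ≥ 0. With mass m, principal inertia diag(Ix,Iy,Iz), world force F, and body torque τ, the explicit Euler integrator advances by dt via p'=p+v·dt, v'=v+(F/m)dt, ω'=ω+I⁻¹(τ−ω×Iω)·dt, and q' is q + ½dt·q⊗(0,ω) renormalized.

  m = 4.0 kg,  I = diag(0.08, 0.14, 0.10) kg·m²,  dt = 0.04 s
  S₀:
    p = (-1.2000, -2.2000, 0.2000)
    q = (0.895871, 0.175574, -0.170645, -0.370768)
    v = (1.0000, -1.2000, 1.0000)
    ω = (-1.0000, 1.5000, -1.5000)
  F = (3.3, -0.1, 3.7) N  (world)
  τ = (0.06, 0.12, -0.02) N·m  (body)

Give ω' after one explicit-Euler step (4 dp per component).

gyro term ω×Iω = (0.0900, -0.0300, -0.0900)
α = I⁻¹(τ − ω×Iω) = (-0.3750, 1.0714, 0.7000)
new body rate ω' = (-1.0150, 1.5429, -1.4720)

ω' = (-1.0150, 1.5429, -1.4720)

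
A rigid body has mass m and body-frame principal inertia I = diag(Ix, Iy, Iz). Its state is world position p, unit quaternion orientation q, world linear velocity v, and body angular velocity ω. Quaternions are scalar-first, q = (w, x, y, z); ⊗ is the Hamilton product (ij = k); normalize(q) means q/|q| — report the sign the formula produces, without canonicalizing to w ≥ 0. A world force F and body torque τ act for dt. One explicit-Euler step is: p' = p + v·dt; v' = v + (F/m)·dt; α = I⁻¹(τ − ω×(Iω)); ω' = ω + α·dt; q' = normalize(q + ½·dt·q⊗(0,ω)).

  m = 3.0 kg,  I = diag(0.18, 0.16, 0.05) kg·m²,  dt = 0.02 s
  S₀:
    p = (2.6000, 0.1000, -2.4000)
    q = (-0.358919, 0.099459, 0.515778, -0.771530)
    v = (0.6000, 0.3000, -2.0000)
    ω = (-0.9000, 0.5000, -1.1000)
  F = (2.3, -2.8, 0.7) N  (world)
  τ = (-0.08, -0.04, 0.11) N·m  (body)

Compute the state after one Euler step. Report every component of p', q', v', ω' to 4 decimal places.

a = F/m = (0.7667, -0.9333, 0.2333)
p + v·dt = (2.6120, 0.1060, -2.4400)
v + (F/m)dt = (0.6153, 0.2813, -1.9953)
ω×(Iω) gyroscopic = (0.0605, 0.1287, 0.0090)
α = I⁻¹(τ − ω×Iω) = (-0.7806, -1.0544, 2.0200)
new body rate ω' = (-0.9156, 0.4789, -1.0596)
2q̇ = q⊗(0,ω) = (-1.0170589, 0.1414363, 0.6243224, 0.9087406)
updated quaternion q' = (-0.3690, 0.1009, 0.5220, -0.7624)

p' = (2.6120, 0.1060, -2.4400)
q' = (-0.3690, 0.1009, 0.5220, -0.7624)
v' = (0.6153, 0.2813, -1.9953)
ω' = (-0.9156, 0.4789, -1.0596)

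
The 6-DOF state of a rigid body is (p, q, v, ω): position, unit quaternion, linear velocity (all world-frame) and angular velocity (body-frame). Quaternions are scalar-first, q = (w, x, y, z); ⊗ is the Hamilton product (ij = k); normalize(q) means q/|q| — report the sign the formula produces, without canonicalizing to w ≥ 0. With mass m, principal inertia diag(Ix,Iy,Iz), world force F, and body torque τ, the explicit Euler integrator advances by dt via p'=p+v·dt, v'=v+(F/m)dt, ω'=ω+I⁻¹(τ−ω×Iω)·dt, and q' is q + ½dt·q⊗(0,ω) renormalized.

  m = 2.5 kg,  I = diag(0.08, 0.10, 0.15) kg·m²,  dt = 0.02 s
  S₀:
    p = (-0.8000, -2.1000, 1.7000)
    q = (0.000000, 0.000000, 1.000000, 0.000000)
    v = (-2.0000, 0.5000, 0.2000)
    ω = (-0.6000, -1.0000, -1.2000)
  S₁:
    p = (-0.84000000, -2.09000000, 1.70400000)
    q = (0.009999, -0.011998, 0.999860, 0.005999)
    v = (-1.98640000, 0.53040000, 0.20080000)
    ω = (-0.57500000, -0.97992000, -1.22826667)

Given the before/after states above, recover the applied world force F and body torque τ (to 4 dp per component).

rate change Δω = (0.02500000, 0.02008000, -0.02826667)
gyro term ω₀×Iω₀ = (0.0600, -0.0504, 0.0120)
τ = I·(Δω/dt) + ω₀×(Iω₀) = (0.1600, 0.0500, -0.2000)
Δv = v₁−v₀ = (0.01360000, 0.03040000, 0.00080000)
applied force F = (1.7000, 3.8000, 0.1000)

F = (1.7000, 3.8000, 0.1000)
τ = (0.1600, 0.0500, -0.2000)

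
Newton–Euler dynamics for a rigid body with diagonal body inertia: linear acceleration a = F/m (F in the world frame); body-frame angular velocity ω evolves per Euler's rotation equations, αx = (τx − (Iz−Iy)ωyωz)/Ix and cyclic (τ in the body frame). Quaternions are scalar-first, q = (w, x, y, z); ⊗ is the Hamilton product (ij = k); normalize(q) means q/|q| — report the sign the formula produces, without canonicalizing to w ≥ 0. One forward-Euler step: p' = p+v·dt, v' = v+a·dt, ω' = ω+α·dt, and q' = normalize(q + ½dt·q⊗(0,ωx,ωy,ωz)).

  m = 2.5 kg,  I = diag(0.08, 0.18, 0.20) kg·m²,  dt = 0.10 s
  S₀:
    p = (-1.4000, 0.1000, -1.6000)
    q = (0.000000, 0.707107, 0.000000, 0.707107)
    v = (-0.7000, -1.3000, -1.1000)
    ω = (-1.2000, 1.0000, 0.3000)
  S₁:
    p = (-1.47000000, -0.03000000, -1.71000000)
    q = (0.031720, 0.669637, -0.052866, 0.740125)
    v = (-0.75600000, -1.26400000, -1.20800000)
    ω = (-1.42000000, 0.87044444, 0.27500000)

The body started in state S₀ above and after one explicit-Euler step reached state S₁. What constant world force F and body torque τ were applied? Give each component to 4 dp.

F = (-1.4000, 0.9000, -2.7000)
τ = (-0.1700, -0.1900, -0.1700)

rate change Δω = (-0.22000000, -0.12955556, -0.02500000)
τ = I·(Δω/dt) + ω₀×(Iω₀) = (-0.1700, -0.1900, -0.1700)
v₁ − v₀ = (-0.05600000, 0.03600000, -0.10800000)
applied force F = (-1.4000, 0.9000, -2.7000)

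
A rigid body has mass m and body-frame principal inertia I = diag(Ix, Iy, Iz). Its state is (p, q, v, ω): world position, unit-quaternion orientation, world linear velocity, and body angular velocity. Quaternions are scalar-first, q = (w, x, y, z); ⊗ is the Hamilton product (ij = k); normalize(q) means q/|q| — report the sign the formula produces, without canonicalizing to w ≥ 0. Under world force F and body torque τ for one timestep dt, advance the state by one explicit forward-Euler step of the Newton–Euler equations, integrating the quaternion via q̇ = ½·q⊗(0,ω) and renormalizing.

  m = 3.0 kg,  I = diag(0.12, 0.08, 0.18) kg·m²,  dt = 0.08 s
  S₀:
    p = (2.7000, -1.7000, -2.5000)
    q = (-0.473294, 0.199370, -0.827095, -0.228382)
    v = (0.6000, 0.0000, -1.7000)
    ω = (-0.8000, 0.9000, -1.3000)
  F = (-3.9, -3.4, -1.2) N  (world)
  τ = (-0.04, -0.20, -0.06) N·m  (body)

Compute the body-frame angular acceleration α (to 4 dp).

gyro term ω×Iω = (-0.1170, -0.0624, 0.0288)
angular accel α = (0.6417, -1.7200, -0.4933)

α = (0.6417, -1.7200, -0.4933)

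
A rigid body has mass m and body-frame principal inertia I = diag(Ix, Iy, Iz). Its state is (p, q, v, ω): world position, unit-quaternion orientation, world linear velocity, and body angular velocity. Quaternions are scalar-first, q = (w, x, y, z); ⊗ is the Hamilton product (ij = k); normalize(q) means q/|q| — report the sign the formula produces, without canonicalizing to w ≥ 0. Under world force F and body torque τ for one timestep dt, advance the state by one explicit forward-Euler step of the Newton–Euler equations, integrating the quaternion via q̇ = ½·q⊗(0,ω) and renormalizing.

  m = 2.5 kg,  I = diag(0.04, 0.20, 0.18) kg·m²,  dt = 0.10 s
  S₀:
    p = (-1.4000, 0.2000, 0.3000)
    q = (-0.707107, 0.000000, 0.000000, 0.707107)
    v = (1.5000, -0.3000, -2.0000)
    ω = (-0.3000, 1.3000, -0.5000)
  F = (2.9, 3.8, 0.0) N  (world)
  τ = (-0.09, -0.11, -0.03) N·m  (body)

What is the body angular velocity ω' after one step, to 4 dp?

ω' = (-0.5575, 1.2555, -0.4820)

α = I⁻¹(τ − ω×Iω) = (-2.5750, -0.4450, 0.1800)
new body rate ω' = (-0.5575, 1.2555, -0.4820)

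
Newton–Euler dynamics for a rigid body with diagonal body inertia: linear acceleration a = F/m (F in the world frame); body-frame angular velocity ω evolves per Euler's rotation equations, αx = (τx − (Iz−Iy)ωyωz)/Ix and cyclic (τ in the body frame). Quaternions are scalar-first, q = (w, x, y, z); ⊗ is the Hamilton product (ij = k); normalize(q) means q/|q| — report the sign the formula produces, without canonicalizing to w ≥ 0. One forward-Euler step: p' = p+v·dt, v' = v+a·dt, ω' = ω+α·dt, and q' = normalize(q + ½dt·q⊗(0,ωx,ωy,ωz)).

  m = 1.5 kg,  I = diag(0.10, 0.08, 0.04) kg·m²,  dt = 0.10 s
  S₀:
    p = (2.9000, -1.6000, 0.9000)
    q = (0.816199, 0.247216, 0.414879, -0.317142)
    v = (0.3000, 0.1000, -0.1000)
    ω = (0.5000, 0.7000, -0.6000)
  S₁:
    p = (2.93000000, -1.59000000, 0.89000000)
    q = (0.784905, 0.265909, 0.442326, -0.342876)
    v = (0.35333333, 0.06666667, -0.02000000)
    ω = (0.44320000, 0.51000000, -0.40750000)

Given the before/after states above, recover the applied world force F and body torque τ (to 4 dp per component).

F = (0.8000, -0.5000, 1.2000)
τ = (-0.0400, -0.1700, 0.0700)

v₁ − v₀ = (0.05333333, -0.03333333, 0.08000000)
F = m·Δv/dt = (0.8000, -0.5000, 1.2000)
Δω = ω₁−ω₀ = (-0.05680000, -0.19000000, 0.19250000)
precession coupling = (0.0168, -0.0180, -0.0070)
τ = I·(Δω/dt) + ω₀×(Iω₀) = (-0.0400, -0.1700, 0.0700)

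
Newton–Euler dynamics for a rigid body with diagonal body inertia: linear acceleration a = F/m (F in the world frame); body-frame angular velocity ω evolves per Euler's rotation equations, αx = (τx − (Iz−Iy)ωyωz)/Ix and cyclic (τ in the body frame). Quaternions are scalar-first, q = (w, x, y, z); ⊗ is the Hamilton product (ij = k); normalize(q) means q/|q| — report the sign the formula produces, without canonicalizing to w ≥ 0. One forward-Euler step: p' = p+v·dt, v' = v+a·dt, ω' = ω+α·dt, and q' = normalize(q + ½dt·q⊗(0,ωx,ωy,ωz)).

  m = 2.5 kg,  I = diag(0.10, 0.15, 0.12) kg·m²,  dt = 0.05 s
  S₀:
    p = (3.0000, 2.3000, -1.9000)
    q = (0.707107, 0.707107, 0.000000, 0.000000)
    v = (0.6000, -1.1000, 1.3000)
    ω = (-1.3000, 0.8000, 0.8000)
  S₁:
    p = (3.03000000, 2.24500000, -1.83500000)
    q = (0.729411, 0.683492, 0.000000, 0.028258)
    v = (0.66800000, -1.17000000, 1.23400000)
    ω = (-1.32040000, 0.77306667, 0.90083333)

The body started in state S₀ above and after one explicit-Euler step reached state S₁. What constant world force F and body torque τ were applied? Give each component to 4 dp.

velocity change Δv = (0.06800000, -0.07000000, -0.06600000)
F = m·Δv/dt = (3.4000, -3.5000, -3.3000)
ω₁ − ω₀ = (-0.02040000, -0.02693333, 0.10083333)
I·α + gyro = (-0.0600, -0.0600, 0.1900)

F = (3.4000, -3.5000, -3.3000)
τ = (-0.0600, -0.0600, 0.1900)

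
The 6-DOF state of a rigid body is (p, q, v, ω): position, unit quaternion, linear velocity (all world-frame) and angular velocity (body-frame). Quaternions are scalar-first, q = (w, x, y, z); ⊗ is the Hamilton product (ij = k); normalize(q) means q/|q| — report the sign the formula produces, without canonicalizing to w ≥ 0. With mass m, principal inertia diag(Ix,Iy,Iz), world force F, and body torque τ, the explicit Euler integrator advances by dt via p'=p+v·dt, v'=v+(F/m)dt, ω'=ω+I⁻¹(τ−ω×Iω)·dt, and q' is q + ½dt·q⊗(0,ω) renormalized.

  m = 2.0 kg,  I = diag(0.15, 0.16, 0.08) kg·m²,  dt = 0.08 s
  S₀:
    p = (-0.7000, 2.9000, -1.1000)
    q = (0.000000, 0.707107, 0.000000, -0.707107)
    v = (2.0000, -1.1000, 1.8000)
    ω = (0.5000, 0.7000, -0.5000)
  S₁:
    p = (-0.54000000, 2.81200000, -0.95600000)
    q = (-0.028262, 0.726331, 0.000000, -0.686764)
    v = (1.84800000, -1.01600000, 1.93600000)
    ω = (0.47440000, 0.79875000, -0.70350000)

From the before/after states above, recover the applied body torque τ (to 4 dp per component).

τ = (-0.0200, 0.1800, -0.2000)

ω₁ − ω₀ = (-0.02560000, 0.09875000, -0.20350000)
ω₀×(Iω₀) = (0.0280, -0.0175, 0.0035)
I·α + gyro = (-0.0200, 0.1800, -0.2000)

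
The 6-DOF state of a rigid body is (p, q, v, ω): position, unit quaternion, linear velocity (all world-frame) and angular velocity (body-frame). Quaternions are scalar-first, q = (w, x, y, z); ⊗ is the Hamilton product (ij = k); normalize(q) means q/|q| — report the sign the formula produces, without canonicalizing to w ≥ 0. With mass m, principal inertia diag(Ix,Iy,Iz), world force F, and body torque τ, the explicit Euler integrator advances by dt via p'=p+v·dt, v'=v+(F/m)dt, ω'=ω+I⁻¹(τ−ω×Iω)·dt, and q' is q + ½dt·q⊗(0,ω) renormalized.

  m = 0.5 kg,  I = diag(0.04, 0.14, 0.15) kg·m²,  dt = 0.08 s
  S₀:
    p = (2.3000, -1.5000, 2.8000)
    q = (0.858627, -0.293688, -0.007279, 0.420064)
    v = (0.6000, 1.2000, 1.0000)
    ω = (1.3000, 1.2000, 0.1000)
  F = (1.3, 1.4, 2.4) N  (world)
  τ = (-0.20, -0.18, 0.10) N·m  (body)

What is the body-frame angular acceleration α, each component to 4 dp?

ω×(Iω) gyroscopic = (0.0012, -0.0143, 0.1560)
angular accel α = (-5.0300, -1.1836, -0.3733)

α = (-5.0300, -1.1836, -0.3733)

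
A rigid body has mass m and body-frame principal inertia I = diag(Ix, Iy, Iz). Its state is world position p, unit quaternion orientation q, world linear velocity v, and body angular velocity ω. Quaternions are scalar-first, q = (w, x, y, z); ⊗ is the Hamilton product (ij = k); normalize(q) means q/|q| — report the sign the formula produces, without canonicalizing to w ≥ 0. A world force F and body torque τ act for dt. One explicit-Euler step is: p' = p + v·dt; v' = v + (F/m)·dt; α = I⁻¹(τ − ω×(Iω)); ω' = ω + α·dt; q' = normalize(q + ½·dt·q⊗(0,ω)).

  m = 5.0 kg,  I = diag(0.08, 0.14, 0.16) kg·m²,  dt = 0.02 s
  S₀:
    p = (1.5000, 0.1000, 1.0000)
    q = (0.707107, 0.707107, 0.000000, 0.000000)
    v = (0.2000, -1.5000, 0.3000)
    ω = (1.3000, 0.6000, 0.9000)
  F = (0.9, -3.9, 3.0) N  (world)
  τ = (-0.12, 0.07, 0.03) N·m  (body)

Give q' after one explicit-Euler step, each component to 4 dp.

Hamilton product q⊗(0,ω) = (-0.9192391, 0.9192391, -0.2121321, 1.0606605)
q' = normalize(q + ½dt·q⊗(0,ω)) = (0.6978, 0.7162, -0.0021, 0.0106)

q' = (0.6978, 0.7162, -0.0021, 0.0106)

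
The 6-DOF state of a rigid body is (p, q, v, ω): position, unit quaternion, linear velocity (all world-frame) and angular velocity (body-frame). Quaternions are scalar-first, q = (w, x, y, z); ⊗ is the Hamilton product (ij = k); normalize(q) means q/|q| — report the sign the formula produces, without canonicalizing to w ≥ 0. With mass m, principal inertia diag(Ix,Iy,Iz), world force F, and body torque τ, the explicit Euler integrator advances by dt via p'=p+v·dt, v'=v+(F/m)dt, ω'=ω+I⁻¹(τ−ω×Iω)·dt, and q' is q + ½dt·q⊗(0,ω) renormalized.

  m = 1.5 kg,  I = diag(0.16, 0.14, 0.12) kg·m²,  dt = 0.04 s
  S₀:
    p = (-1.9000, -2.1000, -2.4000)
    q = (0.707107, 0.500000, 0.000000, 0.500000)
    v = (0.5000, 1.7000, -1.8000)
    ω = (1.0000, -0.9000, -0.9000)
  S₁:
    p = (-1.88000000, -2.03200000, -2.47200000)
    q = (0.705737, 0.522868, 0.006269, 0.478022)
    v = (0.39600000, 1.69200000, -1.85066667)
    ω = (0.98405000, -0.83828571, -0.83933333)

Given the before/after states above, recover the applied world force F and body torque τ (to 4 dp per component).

Δω = ω₁−ω₀ = (-0.01595000, 0.06171429, 0.06066667)
gyro term ω₀×Iω₀ = (-0.0162, -0.0360, 0.0180)
applied torque τ = (-0.0800, 0.1800, 0.2000)
Δv = v₁−v₀ = (-0.10400000, -0.00800000, -0.05066667)
m·(v₁−v₀)/dt = (-3.9000, -0.3000, -1.9000)

F = (-3.9000, -0.3000, -1.9000)
τ = (-0.0800, 0.1800, 0.2000)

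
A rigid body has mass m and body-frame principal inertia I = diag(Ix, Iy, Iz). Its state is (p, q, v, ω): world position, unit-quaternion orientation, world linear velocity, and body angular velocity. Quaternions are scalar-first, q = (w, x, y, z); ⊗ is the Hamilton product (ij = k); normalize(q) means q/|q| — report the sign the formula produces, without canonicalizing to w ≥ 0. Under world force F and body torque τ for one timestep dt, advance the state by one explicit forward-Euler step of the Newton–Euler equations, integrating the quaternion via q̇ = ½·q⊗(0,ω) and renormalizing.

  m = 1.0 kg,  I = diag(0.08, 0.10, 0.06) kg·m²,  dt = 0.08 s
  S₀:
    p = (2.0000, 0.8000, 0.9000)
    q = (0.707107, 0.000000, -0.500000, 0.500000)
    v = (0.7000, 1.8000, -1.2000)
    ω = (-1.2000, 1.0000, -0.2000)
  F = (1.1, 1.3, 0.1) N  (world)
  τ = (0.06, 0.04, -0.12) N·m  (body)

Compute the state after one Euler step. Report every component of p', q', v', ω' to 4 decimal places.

(τ − ω×Iω)/I = (0.6500, 0.3520, -1.6000)
ω + α·dt = (-1.1480, 1.0282, -0.3280)
2q̇ = q⊗(0,ω) = (0.6000000, -1.2485284, 0.1071070, -0.7414214)
q + ½dt·q⊗(0,ω), renormalized = (0.7297, -0.0498, -0.4947, 0.4694)
p' = p + v·dt = (2.0560, 0.9440, 0.8040)
v + (F/m)dt = (0.7880, 1.9040, -1.1920)

p' = (2.0560, 0.9440, 0.8040)
q' = (0.7297, -0.0498, -0.4947, 0.4694)
v' = (0.7880, 1.9040, -1.1920)
ω' = (-1.1480, 1.0282, -0.3280)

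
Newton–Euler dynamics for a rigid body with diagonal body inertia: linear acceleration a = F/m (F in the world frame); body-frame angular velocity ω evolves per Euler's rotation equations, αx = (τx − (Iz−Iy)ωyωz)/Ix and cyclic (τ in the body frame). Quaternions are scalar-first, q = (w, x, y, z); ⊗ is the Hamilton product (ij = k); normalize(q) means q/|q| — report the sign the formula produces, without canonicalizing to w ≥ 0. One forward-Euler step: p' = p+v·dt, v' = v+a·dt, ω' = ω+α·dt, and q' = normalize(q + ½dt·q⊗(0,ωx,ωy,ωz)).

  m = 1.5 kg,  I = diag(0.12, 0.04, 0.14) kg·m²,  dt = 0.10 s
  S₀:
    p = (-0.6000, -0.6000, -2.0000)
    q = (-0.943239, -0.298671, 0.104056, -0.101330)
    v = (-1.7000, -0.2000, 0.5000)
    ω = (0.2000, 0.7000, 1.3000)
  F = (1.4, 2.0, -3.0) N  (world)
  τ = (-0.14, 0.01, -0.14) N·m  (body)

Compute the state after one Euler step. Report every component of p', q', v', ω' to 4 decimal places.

a = F/m = (0.9333, 1.3333, -2.0000)
p + v·dt = (-0.7700, -0.6200, -1.9500)
v' = v + a·dt = (-1.6067, -0.0667, 0.3000)
(τ − ω×Iω)/I = (-1.9250, 0.3800, -0.9200)
ω + α·dt = (0.0075, 0.7380, 1.2080)
2q̇ = q⊗(0,ω) = (0.1186240, 0.0175560, -0.2922610, -1.4560916)
updated quaternion q' = (-0.9347, -0.2970, 0.0892, -0.1737)

p' = (-0.7700, -0.6200, -1.9500)
q' = (-0.9347, -0.2970, 0.0892, -0.1737)
v' = (-1.6067, -0.0667, 0.3000)
ω' = (0.0075, 0.7380, 1.2080)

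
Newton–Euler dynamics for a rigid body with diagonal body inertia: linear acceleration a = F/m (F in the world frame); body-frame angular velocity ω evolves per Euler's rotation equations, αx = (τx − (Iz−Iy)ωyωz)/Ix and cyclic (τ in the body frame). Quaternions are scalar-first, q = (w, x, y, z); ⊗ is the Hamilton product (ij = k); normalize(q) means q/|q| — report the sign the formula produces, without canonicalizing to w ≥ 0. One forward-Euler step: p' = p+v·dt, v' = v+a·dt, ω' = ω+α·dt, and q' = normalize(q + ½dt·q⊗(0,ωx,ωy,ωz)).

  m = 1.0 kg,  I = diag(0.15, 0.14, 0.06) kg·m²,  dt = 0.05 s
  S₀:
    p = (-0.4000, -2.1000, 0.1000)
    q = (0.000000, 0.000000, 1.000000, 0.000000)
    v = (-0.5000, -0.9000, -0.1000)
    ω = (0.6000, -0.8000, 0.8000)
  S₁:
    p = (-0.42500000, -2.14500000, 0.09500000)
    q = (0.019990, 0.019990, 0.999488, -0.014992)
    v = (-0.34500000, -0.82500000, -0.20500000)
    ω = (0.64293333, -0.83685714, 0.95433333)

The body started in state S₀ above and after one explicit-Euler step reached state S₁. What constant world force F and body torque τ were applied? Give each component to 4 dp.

v₁ − v₀ = (0.15500000, 0.07500000, -0.10500000)
applied force F = (3.1000, 1.5000, -2.1000)
Δω = ω₁−ω₀ = (0.04293333, -0.03685714, 0.15433333)
ω₀×(Iω₀) = (0.0512, 0.0432, 0.0048)
τ = I·(Δω/dt) + ω₀×(Iω₀) = (0.1800, -0.0600, 0.1900)

F = (3.1000, 1.5000, -2.1000)
τ = (0.1800, -0.0600, 0.1900)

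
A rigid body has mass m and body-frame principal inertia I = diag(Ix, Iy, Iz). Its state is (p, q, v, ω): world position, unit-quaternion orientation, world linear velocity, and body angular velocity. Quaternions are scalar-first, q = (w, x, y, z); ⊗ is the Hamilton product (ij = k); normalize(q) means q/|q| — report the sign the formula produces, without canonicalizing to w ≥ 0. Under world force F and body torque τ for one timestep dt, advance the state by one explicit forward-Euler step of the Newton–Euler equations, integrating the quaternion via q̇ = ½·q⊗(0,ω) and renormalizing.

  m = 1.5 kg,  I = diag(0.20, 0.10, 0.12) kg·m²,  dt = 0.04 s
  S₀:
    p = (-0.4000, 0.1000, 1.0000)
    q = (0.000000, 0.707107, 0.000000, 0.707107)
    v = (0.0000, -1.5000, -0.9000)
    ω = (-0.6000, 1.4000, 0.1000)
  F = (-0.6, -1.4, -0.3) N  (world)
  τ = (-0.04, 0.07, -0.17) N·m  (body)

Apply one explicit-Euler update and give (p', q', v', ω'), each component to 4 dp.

p' = (-0.4000, 0.0400, 0.9640)
q' = (0.0071, 0.6870, -0.0099, 0.7266)
v' = (-0.0160, -1.5373, -0.9080)
ω' = (-0.6086, 1.4299, 0.0153)

a = (-0.4000, -0.9333, -0.2000)
p + v·dt = (-0.4000, 0.0400, 0.9640)
new velocity v' = (-0.0160, -1.5373, -0.9080)
gyro term ω×Iω = (0.0028, -0.0048, 0.0840)
α = I⁻¹(τ − ω×Iω) = (-0.2140, 0.7480, -2.1167)
new body rate ω' = (-0.6086, 1.4299, 0.0153)
Hamilton product q⊗(0,ω) = (0.3535535, -0.9899498, -0.4949749, 0.9899498)
updated quaternion q' = (0.0071, 0.6870, -0.0099, 0.7266)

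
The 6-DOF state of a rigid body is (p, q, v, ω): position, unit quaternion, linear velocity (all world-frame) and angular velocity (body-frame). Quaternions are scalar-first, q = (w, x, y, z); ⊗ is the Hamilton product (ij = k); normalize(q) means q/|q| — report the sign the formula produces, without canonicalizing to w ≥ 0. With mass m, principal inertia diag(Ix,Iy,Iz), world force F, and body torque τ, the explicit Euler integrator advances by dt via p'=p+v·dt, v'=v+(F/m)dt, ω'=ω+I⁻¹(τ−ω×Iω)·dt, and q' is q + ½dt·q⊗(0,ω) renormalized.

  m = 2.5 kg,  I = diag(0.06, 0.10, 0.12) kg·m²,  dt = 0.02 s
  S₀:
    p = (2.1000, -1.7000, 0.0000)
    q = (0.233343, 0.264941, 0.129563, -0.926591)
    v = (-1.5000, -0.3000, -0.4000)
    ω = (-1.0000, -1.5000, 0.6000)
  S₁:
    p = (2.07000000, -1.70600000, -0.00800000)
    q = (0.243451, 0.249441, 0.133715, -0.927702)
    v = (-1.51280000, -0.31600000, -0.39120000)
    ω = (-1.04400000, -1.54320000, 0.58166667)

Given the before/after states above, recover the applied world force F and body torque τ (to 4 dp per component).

F = (-1.6000, -2.0000, 1.1000)
τ = (-0.1500, -0.1800, -0.0500)

Δv = v₁−v₀ = (-0.01280000, -0.01600000, 0.00880000)
F = m·Δv/dt = (-1.6000, -2.0000, 1.1000)
rate change Δω = (-0.04400000, -0.04320000, -0.01833333)
gyro term ω₀×Iω₀ = (-0.0180, 0.0360, 0.0600)
I·α + gyro = (-0.1500, -0.1800, -0.0500)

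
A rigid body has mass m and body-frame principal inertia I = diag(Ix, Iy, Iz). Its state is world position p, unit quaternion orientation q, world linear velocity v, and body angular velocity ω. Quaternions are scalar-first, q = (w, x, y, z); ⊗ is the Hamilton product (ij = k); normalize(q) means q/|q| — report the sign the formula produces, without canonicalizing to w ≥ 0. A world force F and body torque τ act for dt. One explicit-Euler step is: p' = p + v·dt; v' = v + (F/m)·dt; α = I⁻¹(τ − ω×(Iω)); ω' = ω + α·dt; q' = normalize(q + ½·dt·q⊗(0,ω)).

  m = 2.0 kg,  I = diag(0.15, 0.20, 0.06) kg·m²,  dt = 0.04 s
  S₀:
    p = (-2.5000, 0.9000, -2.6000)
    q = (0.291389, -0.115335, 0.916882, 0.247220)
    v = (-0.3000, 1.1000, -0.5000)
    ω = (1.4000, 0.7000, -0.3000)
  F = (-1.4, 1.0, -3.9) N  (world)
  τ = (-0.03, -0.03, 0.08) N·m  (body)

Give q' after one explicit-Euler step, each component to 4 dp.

2q̇ = q⊗(0,ω) = (-0.4061824, -0.0401740, 0.5154798, -1.4517860)
updated quaternion q' = (0.2831, -0.1161, 0.9267, 0.2181)

q' = (0.2831, -0.1161, 0.9267, 0.2181)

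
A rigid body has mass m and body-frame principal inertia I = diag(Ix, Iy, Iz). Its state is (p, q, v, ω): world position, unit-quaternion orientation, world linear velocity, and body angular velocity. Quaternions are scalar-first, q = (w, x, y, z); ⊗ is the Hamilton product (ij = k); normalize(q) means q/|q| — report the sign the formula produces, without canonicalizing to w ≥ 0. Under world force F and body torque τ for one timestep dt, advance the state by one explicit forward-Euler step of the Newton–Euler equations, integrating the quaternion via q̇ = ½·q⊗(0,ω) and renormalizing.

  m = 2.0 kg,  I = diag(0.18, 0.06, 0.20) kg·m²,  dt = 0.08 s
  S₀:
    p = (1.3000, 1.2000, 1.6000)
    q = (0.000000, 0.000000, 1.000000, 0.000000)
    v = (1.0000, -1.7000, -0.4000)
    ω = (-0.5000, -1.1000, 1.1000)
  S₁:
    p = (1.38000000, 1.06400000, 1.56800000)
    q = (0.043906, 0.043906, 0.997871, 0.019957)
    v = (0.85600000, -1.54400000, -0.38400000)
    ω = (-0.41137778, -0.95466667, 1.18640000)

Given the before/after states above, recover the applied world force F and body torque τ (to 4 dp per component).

F = (-3.6000, 3.9000, 0.4000)
τ = (0.0300, 0.1200, 0.1500)

Δω = ω₁−ω₀ = (0.08862222, 0.14533333, 0.08640000)
gyro term ω₀×Iω₀ = (-0.1694, 0.0110, -0.0660)
τ = I·(Δω/dt) + ω₀×(Iω₀) = (0.0300, 0.1200, 0.1500)
velocity change Δv = (-0.14400000, 0.15600000, 0.01600000)
applied force F = (-3.6000, 3.9000, 0.4000)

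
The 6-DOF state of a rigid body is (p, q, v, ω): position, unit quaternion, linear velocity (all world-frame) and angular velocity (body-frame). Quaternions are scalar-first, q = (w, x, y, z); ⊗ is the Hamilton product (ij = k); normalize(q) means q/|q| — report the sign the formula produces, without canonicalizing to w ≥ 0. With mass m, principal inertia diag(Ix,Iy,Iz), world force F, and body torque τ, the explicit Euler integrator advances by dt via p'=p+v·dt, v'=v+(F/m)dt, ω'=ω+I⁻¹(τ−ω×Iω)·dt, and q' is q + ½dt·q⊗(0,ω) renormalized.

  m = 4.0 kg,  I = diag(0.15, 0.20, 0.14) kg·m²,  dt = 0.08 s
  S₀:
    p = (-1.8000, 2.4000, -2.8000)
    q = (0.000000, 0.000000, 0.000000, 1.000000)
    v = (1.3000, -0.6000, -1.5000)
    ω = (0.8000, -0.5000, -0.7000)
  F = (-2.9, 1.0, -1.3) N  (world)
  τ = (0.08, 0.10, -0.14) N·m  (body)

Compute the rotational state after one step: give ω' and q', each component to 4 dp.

angular accel α = (0.6733, 0.5280, -0.8571)
ω + α·dt = (0.8539, -0.4578, -0.7686)
q⊗(0,ω) = (0.7000000, 0.5000000, 0.8000000, 0.0000000)
q + ½dt·q⊗(0,ω), renormalized = (0.0280, 0.0200, 0.0320, 0.9989)

ω' = (0.8539, -0.4578, -0.7686)
q' = (0.0280, 0.0200, 0.0320, 0.9989)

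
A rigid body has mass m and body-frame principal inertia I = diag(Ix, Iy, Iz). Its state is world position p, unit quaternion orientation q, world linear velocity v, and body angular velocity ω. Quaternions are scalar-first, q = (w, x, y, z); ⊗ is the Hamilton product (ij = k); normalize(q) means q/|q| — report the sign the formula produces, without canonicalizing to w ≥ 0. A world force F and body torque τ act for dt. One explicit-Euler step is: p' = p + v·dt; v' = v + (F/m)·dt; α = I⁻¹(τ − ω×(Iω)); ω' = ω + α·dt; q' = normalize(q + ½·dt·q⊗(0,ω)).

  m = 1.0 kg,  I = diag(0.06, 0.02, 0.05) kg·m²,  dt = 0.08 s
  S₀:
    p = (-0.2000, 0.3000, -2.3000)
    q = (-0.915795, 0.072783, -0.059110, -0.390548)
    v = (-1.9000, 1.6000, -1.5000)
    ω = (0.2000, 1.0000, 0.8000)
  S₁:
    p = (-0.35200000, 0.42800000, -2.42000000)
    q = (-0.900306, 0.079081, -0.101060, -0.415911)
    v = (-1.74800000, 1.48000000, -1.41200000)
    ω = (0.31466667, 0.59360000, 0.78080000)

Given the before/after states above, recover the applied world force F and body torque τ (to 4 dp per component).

ω₁ − ω₀ = (0.11466667, -0.40640000, -0.01920000)
precession coupling = (0.0240, 0.0016, -0.0080)
I·α + gyro = (0.1100, -0.1000, -0.0200)
velocity change Δv = (0.15200000, -0.12000000, 0.08800000)
F = m·Δv/dt = (1.9000, -1.5000, 1.1000)

F = (1.9000, -1.5000, 1.1000)
τ = (0.1100, -0.1000, -0.0200)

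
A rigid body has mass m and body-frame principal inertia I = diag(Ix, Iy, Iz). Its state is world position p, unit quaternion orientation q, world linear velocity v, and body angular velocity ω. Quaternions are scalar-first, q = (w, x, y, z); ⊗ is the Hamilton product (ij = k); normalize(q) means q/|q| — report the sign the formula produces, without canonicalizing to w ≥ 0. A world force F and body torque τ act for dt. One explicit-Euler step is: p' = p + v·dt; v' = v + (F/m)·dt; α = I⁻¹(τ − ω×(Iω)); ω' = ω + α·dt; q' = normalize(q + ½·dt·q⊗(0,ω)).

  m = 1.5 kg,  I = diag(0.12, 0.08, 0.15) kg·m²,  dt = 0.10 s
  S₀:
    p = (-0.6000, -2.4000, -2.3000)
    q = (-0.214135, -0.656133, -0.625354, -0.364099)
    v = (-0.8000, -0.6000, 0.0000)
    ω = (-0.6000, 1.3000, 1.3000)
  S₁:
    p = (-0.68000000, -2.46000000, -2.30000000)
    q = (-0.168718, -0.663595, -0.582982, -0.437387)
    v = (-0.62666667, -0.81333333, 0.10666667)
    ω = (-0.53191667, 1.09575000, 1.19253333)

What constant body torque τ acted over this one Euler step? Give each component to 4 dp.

ω₁ − ω₀ = (0.06808333, -0.20425000, -0.10746667)
gyro term ω₀×Iω₀ = (0.1183, 0.0234, 0.0312)
I·α + gyro = (0.2000, -0.1400, -0.1300)

τ = (0.2000, -0.1400, -0.1300)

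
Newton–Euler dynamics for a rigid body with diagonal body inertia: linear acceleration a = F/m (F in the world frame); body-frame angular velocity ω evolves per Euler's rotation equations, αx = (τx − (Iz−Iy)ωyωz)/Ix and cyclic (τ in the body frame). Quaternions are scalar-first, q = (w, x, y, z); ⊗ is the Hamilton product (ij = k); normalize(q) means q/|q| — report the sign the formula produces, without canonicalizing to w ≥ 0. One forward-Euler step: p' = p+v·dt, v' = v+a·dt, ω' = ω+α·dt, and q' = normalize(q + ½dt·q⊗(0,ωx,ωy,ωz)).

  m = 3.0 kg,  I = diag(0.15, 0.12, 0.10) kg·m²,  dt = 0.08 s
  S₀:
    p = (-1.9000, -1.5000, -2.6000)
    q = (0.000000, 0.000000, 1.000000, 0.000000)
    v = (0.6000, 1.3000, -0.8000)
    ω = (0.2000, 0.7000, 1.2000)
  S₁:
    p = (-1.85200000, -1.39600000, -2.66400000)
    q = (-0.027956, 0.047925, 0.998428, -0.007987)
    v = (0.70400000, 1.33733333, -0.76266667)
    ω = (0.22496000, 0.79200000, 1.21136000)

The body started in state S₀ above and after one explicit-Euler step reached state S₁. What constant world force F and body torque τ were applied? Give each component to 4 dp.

F = (3.9000, 1.4000, 1.4000)
τ = (0.0300, 0.1500, 0.0100)

Δω = ω₁−ω₀ = (0.02496000, 0.09200000, 0.01136000)
precession coupling = (-0.0168, 0.0120, -0.0042)
I·α + gyro = (0.0300, 0.1500, 0.0100)
Δv = v₁−v₀ = (0.10400000, 0.03733333, 0.03733333)
F = m·Δv/dt = (3.9000, 1.4000, 1.4000)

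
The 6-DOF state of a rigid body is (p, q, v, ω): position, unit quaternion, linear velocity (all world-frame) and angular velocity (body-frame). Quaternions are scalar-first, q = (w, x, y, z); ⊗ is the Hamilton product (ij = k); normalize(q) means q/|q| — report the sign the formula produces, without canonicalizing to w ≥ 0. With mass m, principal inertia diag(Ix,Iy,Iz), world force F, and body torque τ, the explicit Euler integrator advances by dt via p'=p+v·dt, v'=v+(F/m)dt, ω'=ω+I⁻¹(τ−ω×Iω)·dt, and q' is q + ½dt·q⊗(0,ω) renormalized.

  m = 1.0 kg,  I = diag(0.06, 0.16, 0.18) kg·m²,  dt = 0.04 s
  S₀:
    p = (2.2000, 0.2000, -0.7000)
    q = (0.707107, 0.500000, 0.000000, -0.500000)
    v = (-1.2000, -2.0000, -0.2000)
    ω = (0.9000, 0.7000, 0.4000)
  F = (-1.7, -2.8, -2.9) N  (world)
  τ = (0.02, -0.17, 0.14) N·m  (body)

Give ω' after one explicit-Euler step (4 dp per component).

ω' = (0.9096, 0.6683, 0.4171)

(τ − ω×Iω)/I = (0.2400, -0.7925, 0.4278)
new body rate ω' = (0.9096, 0.6683, 0.4171)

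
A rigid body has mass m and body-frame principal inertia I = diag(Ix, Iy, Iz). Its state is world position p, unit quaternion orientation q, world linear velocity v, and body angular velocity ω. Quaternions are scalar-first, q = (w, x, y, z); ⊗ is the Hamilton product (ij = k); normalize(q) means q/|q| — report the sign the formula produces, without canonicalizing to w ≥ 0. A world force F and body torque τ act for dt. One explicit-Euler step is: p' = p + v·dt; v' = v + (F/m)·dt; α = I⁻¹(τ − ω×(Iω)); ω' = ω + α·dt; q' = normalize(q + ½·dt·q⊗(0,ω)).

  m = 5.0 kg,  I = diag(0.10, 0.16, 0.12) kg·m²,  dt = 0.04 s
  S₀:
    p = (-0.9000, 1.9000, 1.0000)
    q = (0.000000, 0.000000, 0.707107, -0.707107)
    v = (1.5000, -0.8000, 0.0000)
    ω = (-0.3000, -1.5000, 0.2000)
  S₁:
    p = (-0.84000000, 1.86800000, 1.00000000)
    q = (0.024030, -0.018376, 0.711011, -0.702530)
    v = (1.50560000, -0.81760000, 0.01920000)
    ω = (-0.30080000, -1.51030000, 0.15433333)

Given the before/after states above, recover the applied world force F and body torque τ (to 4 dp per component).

F = (0.7000, -2.2000, 2.4000)
τ = (0.0100, -0.0400, -0.1100)

ω₁ − ω₀ = (-0.00080000, -0.01030000, -0.04566667)
gyro term ω₀×Iω₀ = (0.0120, 0.0012, 0.0270)
I·α + gyro = (0.0100, -0.0400, -0.1100)
Δv = v₁−v₀ = (0.00560000, -0.01760000, 0.01920000)
m·(v₁−v₀)/dt = (0.7000, -2.2000, 2.4000)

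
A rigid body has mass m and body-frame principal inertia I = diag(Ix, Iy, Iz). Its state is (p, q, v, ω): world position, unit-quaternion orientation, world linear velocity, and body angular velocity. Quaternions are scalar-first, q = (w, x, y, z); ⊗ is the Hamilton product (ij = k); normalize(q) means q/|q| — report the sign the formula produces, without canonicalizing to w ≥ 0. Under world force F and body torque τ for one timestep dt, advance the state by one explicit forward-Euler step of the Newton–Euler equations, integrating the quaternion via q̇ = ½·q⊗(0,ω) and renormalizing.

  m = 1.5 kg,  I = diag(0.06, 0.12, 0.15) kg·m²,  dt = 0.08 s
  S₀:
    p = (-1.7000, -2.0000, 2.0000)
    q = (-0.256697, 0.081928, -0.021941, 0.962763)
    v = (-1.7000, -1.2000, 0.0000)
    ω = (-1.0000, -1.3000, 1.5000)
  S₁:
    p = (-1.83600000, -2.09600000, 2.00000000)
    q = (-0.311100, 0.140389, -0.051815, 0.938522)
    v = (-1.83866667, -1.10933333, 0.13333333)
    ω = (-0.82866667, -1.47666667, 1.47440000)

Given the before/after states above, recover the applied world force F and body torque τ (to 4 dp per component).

Δω = ω₁−ω₀ = (0.17133333, -0.17666667, -0.02560000)
ω₀×(Iω₀) = (-0.0585, 0.1350, 0.0780)
applied torque τ = (0.0700, -0.1300, 0.0300)
Δv = v₁−v₀ = (-0.13866667, 0.09066667, 0.13333333)
m·(v₁−v₀)/dt = (-2.6000, 1.7000, 2.5000)

F = (-2.6000, 1.7000, 2.5000)
τ = (0.0700, -0.1300, 0.0300)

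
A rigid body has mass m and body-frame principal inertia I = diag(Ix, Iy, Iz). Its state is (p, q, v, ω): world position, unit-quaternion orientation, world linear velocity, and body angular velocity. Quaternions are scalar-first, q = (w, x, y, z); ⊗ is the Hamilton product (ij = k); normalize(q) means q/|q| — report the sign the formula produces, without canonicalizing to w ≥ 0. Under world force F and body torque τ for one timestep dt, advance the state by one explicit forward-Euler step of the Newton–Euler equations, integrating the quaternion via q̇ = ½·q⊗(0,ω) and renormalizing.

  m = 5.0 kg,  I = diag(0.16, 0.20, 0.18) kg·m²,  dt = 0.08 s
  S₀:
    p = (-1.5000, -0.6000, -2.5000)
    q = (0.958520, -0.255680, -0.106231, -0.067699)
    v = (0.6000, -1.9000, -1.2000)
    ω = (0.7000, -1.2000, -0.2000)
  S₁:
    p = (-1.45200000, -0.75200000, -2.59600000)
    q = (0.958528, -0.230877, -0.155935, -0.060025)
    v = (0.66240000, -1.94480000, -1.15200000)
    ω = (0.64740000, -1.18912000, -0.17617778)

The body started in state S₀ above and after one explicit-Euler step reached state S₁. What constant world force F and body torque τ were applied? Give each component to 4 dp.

F = (3.9000, -2.8000, 3.0000)
τ = (-0.1100, 0.0300, 0.0200)

ω₁ − ω₀ = (-0.05260000, 0.01088000, 0.02382222)
I·α + gyro = (-0.1100, 0.0300, 0.0200)
Δv = v₁−v₀ = (0.06240000, -0.04480000, 0.04800000)
F = m·Δv/dt = (3.9000, -2.8000, 3.0000)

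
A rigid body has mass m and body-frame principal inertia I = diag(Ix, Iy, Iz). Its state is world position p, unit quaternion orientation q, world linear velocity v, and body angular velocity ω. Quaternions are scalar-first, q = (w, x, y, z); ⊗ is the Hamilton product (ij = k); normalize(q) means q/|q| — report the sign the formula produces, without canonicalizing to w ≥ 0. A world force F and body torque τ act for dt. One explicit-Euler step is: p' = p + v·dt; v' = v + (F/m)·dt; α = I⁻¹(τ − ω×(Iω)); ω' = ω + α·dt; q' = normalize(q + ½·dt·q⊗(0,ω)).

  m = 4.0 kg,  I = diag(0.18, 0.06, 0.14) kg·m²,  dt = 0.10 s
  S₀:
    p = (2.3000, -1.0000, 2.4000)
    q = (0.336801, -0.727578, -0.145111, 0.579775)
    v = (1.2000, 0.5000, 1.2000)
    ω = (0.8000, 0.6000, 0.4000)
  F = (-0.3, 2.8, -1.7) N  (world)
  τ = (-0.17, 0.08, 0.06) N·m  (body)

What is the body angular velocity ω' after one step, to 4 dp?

ω' = (0.6949, 0.7120, 0.4840)

precession coupling ω×(Iω) = (0.0192, 0.0128, -0.0576)
α = I⁻¹(τ − ω×Iω) = (-1.0511, 1.1200, 0.8400)
ω' = ω + α·dt = (0.6949, 0.7120, 0.4840)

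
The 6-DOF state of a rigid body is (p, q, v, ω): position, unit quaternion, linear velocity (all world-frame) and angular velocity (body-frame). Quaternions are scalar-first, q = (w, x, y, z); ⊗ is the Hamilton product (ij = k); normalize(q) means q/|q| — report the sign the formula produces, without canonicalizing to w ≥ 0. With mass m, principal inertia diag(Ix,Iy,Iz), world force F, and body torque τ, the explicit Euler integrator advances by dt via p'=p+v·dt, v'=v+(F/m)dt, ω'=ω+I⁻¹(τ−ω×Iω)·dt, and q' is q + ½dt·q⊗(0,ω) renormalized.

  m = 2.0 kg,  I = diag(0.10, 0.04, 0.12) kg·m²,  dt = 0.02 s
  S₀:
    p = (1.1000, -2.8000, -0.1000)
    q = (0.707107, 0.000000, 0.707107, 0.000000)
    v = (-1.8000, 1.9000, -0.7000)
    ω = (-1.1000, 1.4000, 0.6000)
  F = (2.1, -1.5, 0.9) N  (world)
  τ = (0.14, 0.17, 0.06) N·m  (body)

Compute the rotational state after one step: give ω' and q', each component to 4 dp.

ω' = (-1.0854, 1.4784, 0.5946)
q' = (0.6971, -0.0035, 0.7169, 0.0120)

precession coupling ω×(Iω) = (0.0672, 0.0132, 0.0924)
α = I⁻¹(τ − ω×Iω) = (0.7280, 3.9200, -0.2700)
ω + α·dt = (-1.0854, 1.4784, 0.5946)
2q̇ = q⊗(0,ω) = (-0.9899498, -0.3535535, 0.9899498, 1.2020819)
q' = normalize(q + ½dt·q⊗(0,ω)) = (0.6971, -0.0035, 0.7169, 0.0120)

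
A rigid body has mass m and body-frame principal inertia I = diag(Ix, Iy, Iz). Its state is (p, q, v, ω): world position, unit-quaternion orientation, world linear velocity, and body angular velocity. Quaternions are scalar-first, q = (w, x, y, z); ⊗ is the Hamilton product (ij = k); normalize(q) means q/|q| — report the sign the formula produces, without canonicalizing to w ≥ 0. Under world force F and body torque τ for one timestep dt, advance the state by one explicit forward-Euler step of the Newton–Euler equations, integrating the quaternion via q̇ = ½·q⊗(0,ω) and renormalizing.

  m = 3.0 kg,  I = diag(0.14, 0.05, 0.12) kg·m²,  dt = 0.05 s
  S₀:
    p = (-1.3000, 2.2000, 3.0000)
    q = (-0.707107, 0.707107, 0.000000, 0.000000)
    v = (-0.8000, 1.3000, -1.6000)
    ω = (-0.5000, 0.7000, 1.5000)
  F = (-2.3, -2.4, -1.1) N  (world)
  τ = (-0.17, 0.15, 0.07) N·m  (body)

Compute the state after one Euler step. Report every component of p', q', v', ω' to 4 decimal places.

p' = (-1.3400, 2.2650, 2.9200)
q' = (-0.6976, 0.7153, -0.0389, -0.0141)
v' = (-0.8383, 1.2600, -1.6183)
ω' = (-0.5870, 0.8650, 1.5160)

angular accel α = (-1.7393, 3.3000, 0.3208)
new body rate ω' = (-0.5870, 0.8650, 1.5160)
q⊗(0,ω) = (0.3535535, 0.3535535, -1.5556354, -0.5656856)
updated quaternion q' = (-0.6976, 0.7153, -0.0389, -0.0141)
a = F/m = (-0.7667, -0.8000, -0.3667)
p' = p + v·dt = (-1.3400, 2.2650, 2.9200)
v' = v + a·dt = (-0.8383, 1.2600, -1.6183)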